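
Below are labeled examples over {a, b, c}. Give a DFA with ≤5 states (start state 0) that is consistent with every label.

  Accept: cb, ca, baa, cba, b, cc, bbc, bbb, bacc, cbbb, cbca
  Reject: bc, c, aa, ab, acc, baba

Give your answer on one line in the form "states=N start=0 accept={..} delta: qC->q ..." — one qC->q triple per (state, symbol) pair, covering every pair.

states=4 start=0 accept={1,3} delta: 0a->1 0b->1 0c->2 1a->0 1b->2 1c->0 2a->1 2b->3 2c->1 3a->1 3b->0 3c->0

State merging on the prefix tree: take the shortest (then alphabetical) example prefix whose next move is undefined and point that move at state 0, else 1, else 2, ...; a target is out if some Accept/Reject pair would then sit in one state with the same input left (inseparable). If every existing state is out, open a new one.
a: 0a undefined. 0a->0: no, b/ab meet in 0 with "b" left. Open state 1: 0a->1.
b: 0b undefined. 0b->0: no, baa/aa meet in 1 with "a" left. 0b->1: ok.
c: 0c undefined. 0c->0: no, cba/aa meet in 1 with "a" left. 0c->1: no, cb/ab meet in 1 with "b" left. Open state 2: 0c->2.
aa: 1a undefined. 1a->0: ok.
ab: 1b undefined. 1b->0: no, bbc/c meet in 2. 1b->1: no, baa/ab meet in 1. 1b->2: ok.
ac: 1c undefined. 1c->0: ok.
ca: 2a undefined. 2a->0: no, ca/bc meet in 0. 2a->1: ok.
cb: 2b undefined. 2b->0: no, cb/bc meet in 0. 2b->1: no, cba/bc meet in 0. 2b->2: no, cb/c meet in 2. Open state 3: 2b->3.
cc: 2c undefined. 2c->0: no, cc/bc meet in 0. 2c->1: ok.
cba: 3a undefined. 3a->0: no, cba/bc meet in 0. 3a->1: ok.
cbb: 3b undefined. 3b->0: ok.
cbc: 3c undefined. 3c->0: ok.
All examples now run through 4 states with every (state, symbol) defined. Accept strings end in {1,3}, Reject strings end in {0,2}; accept={1,3}.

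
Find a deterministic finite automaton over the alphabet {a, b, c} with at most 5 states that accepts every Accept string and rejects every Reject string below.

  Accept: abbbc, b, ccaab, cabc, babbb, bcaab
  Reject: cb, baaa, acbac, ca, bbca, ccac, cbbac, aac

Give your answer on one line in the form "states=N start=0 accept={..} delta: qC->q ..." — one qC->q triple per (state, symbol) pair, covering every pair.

states=3 start=0 accept={1} delta: 0a->0 0b->1 0c->2 1a->0 1b->0 1c->1 2a->0 2b->0 2c->0

State merging on the prefix tree: take the shortest (then alphabetical) example prefix whose next move is undefined and point that move at state 0, else 1, else 2, ...; a target is out if some Accept/Reject pair would then sit in one state with the same input left (inseparable). If every existing state is out, open a new one.
a: 0a undefined. 0a->0: ok.
b: 0b undefined. 0b->0: no, abbbc/aac meet in 0 with "c" left. Open state 1: 0b->1.
c: 0c undefined. 0c->0: no, b/cb meet in 1. 0c->1: no, b/aac meet in 1. Open state 2: 0c->2.
ba: 1a undefined. 1a->0: ok.
bb: 1b undefined. 1b->0: ok.
bc: 1c undefined. 1c->0: no, abbbc/baaa meet in 0. 1c->1: ok.
ca: 2a undefined. 2a->0: ok.
cb: 2b undefined. 2b->0: ok.
cc: 2c undefined. 2c->0: ok.
All examples now run through 3 states with every (state, symbol) defined. Accept strings end in {1}, Reject strings end in {0,2}; accept={1}.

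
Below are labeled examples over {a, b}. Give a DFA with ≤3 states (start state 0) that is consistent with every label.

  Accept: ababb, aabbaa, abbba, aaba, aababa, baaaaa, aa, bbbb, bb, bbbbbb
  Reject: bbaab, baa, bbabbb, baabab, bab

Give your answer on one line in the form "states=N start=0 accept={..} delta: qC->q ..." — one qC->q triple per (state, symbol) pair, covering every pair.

states=3 start=0 accept={0,2} delta: 0a->0 0b->1 1a->2 1b->0 2a->1 2b->1

State merging on the prefix tree: take the shortest (then alphabetical) example prefix whose next move is undefined and point that move at state 0, else 1, else 2, ...; a target is out if some Accept/Reject pair would then sit in one state with the same input left (inseparable). If every existing state is out, open a new one.
a: 0a undefined. 0a->0: ok.
b: 0b undefined. 0b->0: no, ababb/bbaab meet in 0. Open state 1: 0b->1.
ba: 1a undefined. 1a->0: no, aaba/baa meet in 0. 1a->1: no, aaba/baa meet in 1. Open state 2: 1a->2.
bb: 1b undefined. 1b->0: ok.
baa: 2a undefined. 2a->0: no, aabbaa/baa meet in 0. 2a->1: ok.
bab: 2b undefined. 2b->0: no, ababb/bbaab meet in 1. 2b->1: ok.
All examples now run through 3 states with every (state, symbol) defined. Accept strings end in {0,2}, Reject strings end in {1}; accept={0,2}.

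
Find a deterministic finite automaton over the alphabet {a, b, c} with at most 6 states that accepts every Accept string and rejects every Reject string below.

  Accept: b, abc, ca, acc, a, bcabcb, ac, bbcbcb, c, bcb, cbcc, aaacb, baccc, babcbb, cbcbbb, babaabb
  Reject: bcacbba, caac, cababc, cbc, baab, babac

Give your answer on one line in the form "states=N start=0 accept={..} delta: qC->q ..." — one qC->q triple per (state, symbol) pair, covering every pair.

states=5 start=0 accept={0,1,2} delta: 0a->0 0b->1 0c->1 1a->2 1b->2 1c->0 2a->2 2b->3 2c->3 3a->4 3b->0 3c->0 4a->0 4b->2 4c->3

State merging on the prefix tree: take the shortest (then alphabetical) example prefix whose next move is undefined and point that move at state 0, else 1, else 2, ...; a target is out if some Accept/Reject pair would then sit in one state with the same input left (inseparable). If every existing state is out, open a new one.
a: 0a undefined. 0a->0: ok.
b: 0b undefined. 0b->0: no, b/baab meet in 0. Open state 1: 0b->1.
c: 0c undefined. 0c->0: no, abc/cbc meet in 1 with "c" left. 0c->1: ok.
ba: 1a undefined. 1a->0: no, b/caac meet in 1. 1a->1: no, abc/caac meet in 1 with "c" left. Open state 2: 1a->2.
bb: 1b undefined. 1b->0: no, b/cbc meet in 1. 1b->1: no, abc/cbc meet in 1 with "c" left. 1b->2: ok.
bc: 1c undefined. 1c->0: ok.
baa: 2a undefined. 2a->0: no, b/caac meet in 1. 2a->1: no, abc/caac meet in 0. 2a->2: ok.
bab: 2b undefined. 2b->0: no, b/babac meet in 1. 2b->1: no, b/baab meet in 1. 2b->2: no, ca/bcacbba meet in 2. Open state 3: 2b->3.
bac: 2c undefined. 2c->0: no, abc/caac meet in 0. 2c->1: no, b/caac meet in 1. 2c->2: no, ca/caac meet in 2. 2c->3: ok.
baba: 3a undefined. 3a->0: no, b/babac meet in 1. 3a->1: no, b/bcacbba meet in 1. 3a->2: no, ca/bcacbba meet in 2. 3a->3: no, cbcc/babac meet in 3 with "c" left. Open state 4: 3a->4.
babc: 3c undefined. 3c->0: ok.
bbcb: 3b undefined. 3b->0: ok.
babaa: 4a undefined. 4a->0: ok.
babac: 4c undefined. 4c->0: no, abc/babac meet in 0. 4c->1: no, b/babac meet in 1. 4c->2: no, ca/babac meet in 2. 4c->3: ok.
cabab: 4b undefined. 4b->0: no, b/cababc meet in 1. 4b->1: no, abc/cababc meet in 0. 4b->2: ok.
All examples now run through 5 states with every (state, symbol) defined. Accept strings end in {0,1,2}, Reject strings end in {3,4}; accept={0,1,2}.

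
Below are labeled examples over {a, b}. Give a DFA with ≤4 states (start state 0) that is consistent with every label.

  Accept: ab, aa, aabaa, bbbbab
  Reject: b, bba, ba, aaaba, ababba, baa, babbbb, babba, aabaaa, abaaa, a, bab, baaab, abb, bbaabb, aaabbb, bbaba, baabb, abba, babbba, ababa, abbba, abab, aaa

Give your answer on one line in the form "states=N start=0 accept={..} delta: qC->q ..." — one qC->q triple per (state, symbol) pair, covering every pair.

states=4 start=0 accept={3} delta: 0a->1 0b->2 1a->3 1b->3 2a->0 2b->0 3a->2 3b->0

State merging on the prefix tree: take the shortest (then alphabetical) example prefix whose next move is undefined and point that move at state 0, else 1, else 2, ...; a target is out if some Accept/Reject pair would then sit in one state with the same input left (inseparable). If every existing state is out, open a new one.
a: 0a undefined. 0a->0: no, ab/b meet in 0 with "b" left. Open state 1: 0a->1.
b: 0b undefined. 0b->0: no, ab/bab meet in 1 with "b" left. 0b->1: no, aa/ba meet in 1 with "a" left. Open state 2: 0b->2.
aa: 1a undefined. 1a->0: no, aabaa/baa meet in 2 with "aa" left. 1a->1: no, aa/a meet in 1. 1a->2: no, aa/b meet in 2. Open state 3: 1a->3.
ab: 1b undefined. 1b->0: no, ab/abab meet in 0. 1b->1: no, ab/a meet in 1. 1b->2: no, ab/b meet in 2. 1b->3: ok.
ba: 2a undefined. 2a->0: ok.
bb: 2b undefined. 2b->0: ok.
aaa: 3a undefined. 3a->0: no, ab/abaaa meet in 3. 3a->1: no, ab/abab meet in 3. 3a->2: ok.
aab: 3b undefined. 3b->0: ok.
All examples now run through 4 states with every (state, symbol) defined. Accept strings end in {3}, Reject strings end in {0,1,2}; accept={3}.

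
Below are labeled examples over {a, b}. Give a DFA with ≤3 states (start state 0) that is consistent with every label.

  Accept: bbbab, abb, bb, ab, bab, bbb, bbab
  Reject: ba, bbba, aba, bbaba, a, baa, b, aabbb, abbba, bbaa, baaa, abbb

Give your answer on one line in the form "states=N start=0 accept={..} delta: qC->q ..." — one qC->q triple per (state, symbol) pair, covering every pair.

states=3 start=0 accept={0,2} delta: 0a->1 0b->1 1a->1 1b->2 2a->1 2b->0

State merging on the prefix tree: take the shortest (then alphabetical) example prefix whose next move is undefined and point that move at state 0, else 1, else 2, ...; a target is out if some Accept/Reject pair would then sit in one state with the same input left (inseparable). If every existing state is out, open a new one.
a: 0a undefined. 0a->0: no, ab/b meet in 0 with "b" left. Open state 1: 0a->1.
b: 0b undefined. 0b->0: no, bb/b meet in 0. 0b->1: ok.
aa: 1a undefined. 1a->0: no, abb/aabbb meet in 1 with "bb" left. 1a->1: ok.
ab: 1b undefined. 1b->0: no, bbbab/aabbb meet in 0. 1b->1: no, bbbab/ba meet in 1. Open state 2: 1b->2.
aba: 2a undefined. 2a->0: no, bbab/ba meet in 1. 2a->1: ok.
abb: 2b undefined. 2b->0: ok.
All examples now run through 3 states with every (state, symbol) defined. Accept strings end in {0,2}, Reject strings end in {1}; accept={0,2}.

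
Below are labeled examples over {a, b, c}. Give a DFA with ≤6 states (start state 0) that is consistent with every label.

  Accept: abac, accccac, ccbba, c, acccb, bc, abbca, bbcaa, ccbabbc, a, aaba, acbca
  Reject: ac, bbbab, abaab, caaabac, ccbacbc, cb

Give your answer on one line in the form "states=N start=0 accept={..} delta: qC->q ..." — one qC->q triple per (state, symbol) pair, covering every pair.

states=3 start=0 accept={0,1} delta: 0a->1 0b->0 0c->1 1a->0 1b->2 1c->2 2a->0 2b->1 2c->2

Fold the examples into a partial DFA from state 0: repeatedly fix the first undefined (state, symbol) met by the shortest-then-alphabetical prefix, trying targets in increasing order and rejecting any under which an Accept and a Reject string meet in one state with the same remainder; add a state when all current targets are rejected. Accepting states are where Accept strings end.
a: 0a undefined. 0a->0: no, c/ac meet in 0 with "c" left. Open state 1: 0a->1.
b: 0b undefined. 0b->0: ok.
c: 0c undefined. 0c->0: no, c/cb meet in 0. 0c->1: ok.
aa: 1a undefined. 1a->0: ok.
ab: 1b undefined. 1b->0: no, abac/ac meet in 1 with "c" left. 1b->1: no, abac/bbbab meet in 1. Open state 2: 1b->2.
ac: 1c undefined. 1c->0: no, accccac/ccbacbc meet in 1. 1c->1: no, accccac/ac meet in 1. 1c->2: ok.
aba: 2a undefined. 2a->0: ok.
abb: 2b undefined. 2b->0: no, abac/ccbacbc meet in 1. 2b->1: ok.
acc: 2c undefined. 2c->0: no, ccbba/ccbacbc meet in 0. 2c->1: no, abac/ccbacbc meet in 1. 2c->2: ok.
All examples now run through 3 states with every (state, symbol) defined. Accept strings end in {0,1}, Reject strings end in {2}; accept={0,1}.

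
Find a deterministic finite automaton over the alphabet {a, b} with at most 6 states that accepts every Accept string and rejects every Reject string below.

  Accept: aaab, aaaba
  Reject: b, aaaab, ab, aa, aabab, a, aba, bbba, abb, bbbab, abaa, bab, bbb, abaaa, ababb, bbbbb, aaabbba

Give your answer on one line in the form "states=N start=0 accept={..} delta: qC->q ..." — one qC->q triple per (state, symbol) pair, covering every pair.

Grow the machine one transition at a time. Run the examples from 0; the earliest place one falls off (shortest prefix, ties alphabetical) gets sent to the lowest-numbered state that keeps every Accept/Reject pair distinguishable — a pair clashes when both reach the same state with identical unread suffix — and to a fresh state only if none does.
a: 0a undefined. 0a->0: no, aaab/b meet in 0 with "b" left. Open state 1: 0a->1.
b: 0b undefined. 0b->0: ok.
aa: 1a undefined. 1a->0: no, aaab/ab meet in 1 with "b" left. 1a->1: no, aaab/aaaab meet in 1 with "b" left. Open state 2: 1a->2.
ab: 1b undefined. 1b->0: ok.
aaa: 2a undefined. 2a->0: no, aaab/b meet in 0. 2a->1: no, aaab/b meet in 0. 2a->2: no, aaab/aaaab meet in 2 with "b" left. Open state 3: 2a->3.
aab: 2b undefined. 2b->0: ok.
aaaa: 3a undefined. 3a->0: ok.
aaab: 3b undefined. 3b->0: no, aaab/b meet in 0. 3b->1: no, aaab/a meet in 1. 3b->2: no, aaab/aa meet in 2. 3b->3: no, aaab/abaaa meet in 3. Open state 4: 3b->4.
aaaba: 4a undefined. 4a->0: no, aaaba/b meet in 0. 4a->1: no, aaaba/a meet in 1. 4a->2: no, aaaba/aa meet in 2. 4a->3: no, aaaba/abaaa meet in 3. 4a->4: ok.
aaabb: 4b undefined. 4b->0: ok.
All examples now run through 5 states with every (state, symbol) defined. Accept strings end in {4}, Reject strings end in {0,1,2,3}; accept={4}.

states=5 start=0 accept={4} delta: 0a->1 0b->0 1a->2 1b->0 2a->3 2b->0 3a->0 3b->4 4a->4 4b->0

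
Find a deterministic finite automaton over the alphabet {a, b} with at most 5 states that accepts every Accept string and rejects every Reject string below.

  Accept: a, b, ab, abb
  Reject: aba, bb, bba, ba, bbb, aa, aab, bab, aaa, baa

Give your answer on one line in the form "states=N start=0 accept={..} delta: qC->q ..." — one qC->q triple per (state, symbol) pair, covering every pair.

states=4 start=0 accept={1,2} delta: 0a->1 0b->2 1a->3 1b->1 2a->3 2b->3 3a->0 3b->0

Grow the machine one transition at a time. Run the examples from 0; the earliest place one falls off (shortest prefix, ties alphabetical) gets sent to the lowest-numbered state that keeps every Accept/Reject pair distinguishable — a pair clashes when both reach the same state with identical unread suffix — and to a fresh state only if none does.
a: 0a undefined. 0a->0: no, a/aa meet in 0. Open state 1: 0a->1.
b: 0b undefined. 0b->0: no, a/bba meet in 1. 0b->1: no, ab/bb meet in 1 with "b" left. Open state 2: 0b->2.
aa: 1a undefined. 1a->0: no, a/aaa meet in 1. 1a->1: no, a/aa meet in 1. 1a->2: no, b/aa meet in 2. Open state 3: 1a->3.
ab: 1b undefined. 1b->0: no, a/aba meet in 1. 1b->1: ok.
ba: 2a undefined. 2a->0: no, a/baa meet in 1. 2a->1: no, a/ba meet in 1. 2a->2: no, b/ba meet in 2. 2a->3: ok.
bb: 2b undefined. 2b->0: no, a/bba meet in 1. 2b->1: no, a/bb meet in 1. 2b->2: no, b/bb meet in 2. 2b->3: ok.
aaa: 3a undefined. 3a->0: ok.
aab: 3b undefined. 3b->0: ok.
All examples now run through 4 states with every (state, symbol) defined. Accept strings end in {1,2}, Reject strings end in {0,3}; accept={1,2}.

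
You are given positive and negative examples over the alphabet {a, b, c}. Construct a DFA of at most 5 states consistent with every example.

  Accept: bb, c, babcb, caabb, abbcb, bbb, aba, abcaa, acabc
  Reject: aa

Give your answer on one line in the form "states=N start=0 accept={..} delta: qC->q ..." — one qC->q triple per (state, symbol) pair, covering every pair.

states=2 start=0 accept={1} delta: 0a->0 0b->1 0c->1 1a->1 1b->1 1c->1

Grow the machine one transition at a time. Run the examples from 0; the earliest place one falls off (shortest prefix, ties alphabetical) gets sent to the lowest-numbered state that keeps every Accept/Reject pair distinguishable — a pair clashes when both reach the same state with identical unread suffix — and to a fresh state only if none does.
a: 0a undefined. 0a->0: ok.
b: 0b undefined. 0b->0: no, bb/aa meet in 0. Open state 1: 0b->1.
c: 0c undefined. 0c->0: no, c/aa meet in 0. 0c->1: ok.
ba: 1a undefined. 1a->0: no, aba/aa meet in 0. 1a->1: ok.
bb: 1b undefined. 1b->0: no, bb/aa meet in 0. 1b->1: ok.
abc: 1c undefined. 1c->0: no, abcaa/aa meet in 0. 1c->1: ok.
All examples now run through 2 states with every (state, symbol) defined. Accept strings end in {1}, Reject strings end in {0}; accept={1}.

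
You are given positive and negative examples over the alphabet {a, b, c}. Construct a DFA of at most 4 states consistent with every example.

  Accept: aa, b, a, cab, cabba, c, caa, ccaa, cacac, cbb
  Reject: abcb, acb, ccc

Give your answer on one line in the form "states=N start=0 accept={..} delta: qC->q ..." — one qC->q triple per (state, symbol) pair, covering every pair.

states=3 start=0 accept={0,1} delta: 0a->0 0b->0 0c->1 1a->0 1b->2 1c->2 2a->0 2b->0 2c->2

Grow the machine one transition at a time. Run the examples from 0; the earliest place one falls off (shortest prefix, ties alphabetical) gets sent to the lowest-numbered state that keeps every Accept/Reject pair distinguishable — a pair clashes when both reach the same state with identical unread suffix — and to a fresh state only if none does.
a: 0a undefined. 0a->0: ok.
b: 0b undefined. 0b->0: ok.
c: 0c undefined. 0c->0: no, aa/abcb meet in 0. Open state 1: 0c->1.
ca: 1a undefined. 1a->0: ok.
cb: 1b undefined. 1b->0: no, aa/abcb meet in 0. 1b->1: no, c/abcb meet in 1. Open state 2: 1b->2.
cc: 1c undefined. 1c->0: no, c/ccc meet in 1. 1c->1: no, c/ccc meet in 1. 1c->2: ok.
cbb: 2b undefined. 2b->0: ok.
cca: 2a undefined. 2a->0: ok.
ccc: 2c undefined. 2c->0: no, aa/ccc meet in 0. 2c->1: no, c/ccc meet in 1. 2c->2: ok.
All examples now run through 3 states with every (state, symbol) defined. Accept strings end in {0,1}, Reject strings end in {2}; accept={0,1}.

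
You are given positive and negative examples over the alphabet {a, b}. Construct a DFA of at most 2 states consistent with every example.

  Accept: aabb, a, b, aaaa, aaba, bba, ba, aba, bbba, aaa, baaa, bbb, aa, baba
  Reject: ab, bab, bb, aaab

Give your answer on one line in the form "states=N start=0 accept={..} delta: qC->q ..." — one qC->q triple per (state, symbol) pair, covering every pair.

Fold the examples into a partial DFA from state 0: repeatedly fix the first undefined (state, symbol) met by the shortest-then-alphabetical prefix, trying targets in increasing order and rejecting any under which an Accept and a Reject string meet in one state with the same remainder; add a state when all current targets are rejected. Accepting states are where Accept strings end.
a: 0a undefined. 0a->0: no, aabb/bb meet in 0 with "bb" left. Open state 1: 0a->1.
b: 0b undefined. 0b->0: no, b/bb meet in 0. 0b->1: ok.
aa: 1a undefined. 1a->0: no, aabb/ab meet in 1 with "b" left. 1a->1: ok.
ab: 1b undefined. 1b->0: ok.
All examples now run through 2 states with every (state, symbol) defined. Accept strings end in {1}, Reject strings end in {0}; accept={1}.

states=2 start=0 accept={1} delta: 0a->1 0b->1 1a->1 1b->0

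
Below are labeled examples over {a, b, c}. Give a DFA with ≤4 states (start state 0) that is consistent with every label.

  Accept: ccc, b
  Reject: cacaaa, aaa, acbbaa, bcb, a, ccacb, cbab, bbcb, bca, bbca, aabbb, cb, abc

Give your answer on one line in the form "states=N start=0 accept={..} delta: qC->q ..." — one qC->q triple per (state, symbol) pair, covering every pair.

states=3 start=0 accept={1} delta: 0a->0 0b->1 0c->1 1a->0 1b->2 1c->2 2a->2 2b->0 2c->1

State merging on the prefix tree: take the shortest (then alphabetical) example prefix whose next move is undefined and point that move at state 0, else 1, else 2, ...; a target is out if some Accept/Reject pair would then sit in one state with the same input left (inseparable). If every existing state is out, open a new one.
a: 0a undefined. 0a->0: ok.
b: 0b undefined. 0b->0: no, b/aaa meet in 0. Open state 1: 0b->1.
c: 0c undefined. 0c->0: no, ccc/cacaaa meet in 0. 0c->1: ok.
bb: 1b undefined. 1b->0: no, b/cbab meet in 1. 1b->1: no, b/aabbb meet in 1. Open state 2: 1b->2.
bc: 1c undefined. 1c->0: no, ccc/bcb meet in 1. 1c->1: no, ccc/abc meet in 1. 1c->2: ok.
ca: 1a undefined. 1a->0: ok.
bbc: 2c undefined. 2c->0: no, ccc/cacaaa meet in 0. 2c->1: ok.
bca: 2a undefined. 2a->0: no, ccc/cbab meet in 1. 2a->1: no, ccc/bca meet in 1. 2a->2: ok.
bcb: 2b undefined. 2b->0: ok.
All examples now run through 3 states with every (state, symbol) defined. Accept strings end in {1}, Reject strings end in {0,2}; accept={1}.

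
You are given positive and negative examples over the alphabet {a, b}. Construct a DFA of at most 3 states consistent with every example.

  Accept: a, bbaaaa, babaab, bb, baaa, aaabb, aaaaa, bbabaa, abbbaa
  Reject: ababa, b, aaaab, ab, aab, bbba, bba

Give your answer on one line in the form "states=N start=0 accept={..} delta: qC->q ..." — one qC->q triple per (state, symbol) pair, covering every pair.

states=3 start=0 accept={0,2} delta: 0a->0 0b->1 1a->2 1b->2 2a->1 2b->2

Grow the machine one transition at a time. Run the examples from 0; the earliest place one falls off (shortest prefix, ties alphabetical) gets sent to the lowest-numbered state that keeps every Accept/Reject pair distinguishable — a pair clashes when both reach the same state with identical unread suffix — and to a fresh state only if none does.
a: 0a undefined. 0a->0: ok.
b: 0b undefined. 0b->0: no, a/ababa meet in 0. Open state 1: 0b->1.
ba: 1a undefined. 1a->0: no, a/ababa meet in 0. 1a->1: no, baaa/b meet in 1. Open state 2: 1a->2.
bb: 1b undefined. 1b->0: no, a/bba meet in 0. 1b->1: no, bb/b meet in 1. 1b->2: ok.
baa: 2a undefined. 2a->0: no, a/bba meet in 0. 2a->1: ok.
bab: 2b undefined. 2b->0: no, a/ababa meet in 0. 2b->1: no, bbaaaa/ababa meet in 2. 2b->2: ok.
All examples now run through 3 states with every (state, symbol) defined. Accept strings end in {0,2}, Reject strings end in {1}; accept={0,2}.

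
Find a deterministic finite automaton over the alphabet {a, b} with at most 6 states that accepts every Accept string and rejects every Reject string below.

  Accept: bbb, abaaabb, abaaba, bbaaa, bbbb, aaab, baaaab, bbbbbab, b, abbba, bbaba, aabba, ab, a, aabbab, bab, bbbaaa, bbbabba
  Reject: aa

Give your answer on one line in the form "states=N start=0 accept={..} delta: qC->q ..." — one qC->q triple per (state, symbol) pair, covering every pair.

states=3 start=0 accept={0,1} delta: 0a->1 0b->0 1a->2 1b->0 2a->0 2b->0

State merging on the prefix tree: take the shortest (then alphabetical) example prefix whose next move is undefined and point that move at state 0, else 1, else 2, ...; a target is out if some Accept/Reject pair would then sit in one state with the same input left (inseparable). If every existing state is out, open a new one.
a: 0a undefined. 0a->0: no, a/aa meet in 0. Open state 1: 0a->1.
b: 0b undefined. 0b->0: ok.
aa: 1a undefined. 1a->0: no, bbb/aa meet in 0. 1a->1: no, bbaaa/aa meet in 1. Open state 2: 1a->2.
ab: 1b undefined. 1b->0: ok.
aaa: 2a undefined. 2a->0: ok.
aab: 2b undefined. 2b->0: ok.
All examples now run through 3 states with every (state, symbol) defined. Accept strings end in {0,1}, Reject strings end in {2}; accept={0,1}.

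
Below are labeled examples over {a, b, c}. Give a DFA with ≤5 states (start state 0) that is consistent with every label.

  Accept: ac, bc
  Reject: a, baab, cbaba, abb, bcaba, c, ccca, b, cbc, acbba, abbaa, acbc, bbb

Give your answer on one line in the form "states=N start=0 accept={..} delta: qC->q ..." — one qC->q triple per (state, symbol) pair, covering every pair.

Grow the machine one transition at a time. Run the examples from 0; the earliest place one falls off (shortest prefix, ties alphabetical) gets sent to the lowest-numbered state that keeps every Accept/Reject pair distinguishable — a pair clashes when both reach the same state with identical unread suffix — and to a fresh state only if none does.
a: 0a undefined. 0a->0: no, ac/c meet in 0 with "c" left. Open state 1: 0a->1.
b: 0b undefined. 0b->0: no, bc/c meet in 0 with "c" left. 0b->1: ok.
c: 0c undefined. 0c->0: no, ac/cbc meet in 1 with "c" left. 0c->1: ok.
ab: 1b undefined. 1b->0: ok.
ac: 1c undefined. 1c->0: no, ac/acbc meet in 0. 1c->1: no, ac/a meet in 1. Open state 2: 1c->2.
ba: 1a undefined. 1a->0: ok.
acb: 2b undefined. 2b->0: ok.
bca: 2a undefined. 2a->0: ok.
ccc: 2c undefined. 2c->0: ok.
All examples now run through 3 states with every (state, symbol) defined. Accept strings end in {2}, Reject strings end in {0,1}; accept={2}.

states=3 start=0 accept={2} delta: 0a->1 0b->1 0c->1 1a->0 1b->0 1c->2 2a->0 2b->0 2c->0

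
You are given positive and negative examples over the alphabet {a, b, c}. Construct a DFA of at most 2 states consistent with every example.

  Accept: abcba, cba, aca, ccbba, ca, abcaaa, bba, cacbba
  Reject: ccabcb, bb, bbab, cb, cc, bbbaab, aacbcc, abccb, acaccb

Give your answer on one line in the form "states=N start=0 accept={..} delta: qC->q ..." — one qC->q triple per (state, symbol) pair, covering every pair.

states=2 start=0 accept={0} delta: 0a->0 0b->1 0c->1 1a->0 1b->1 1c->1

State merging on the prefix tree: take the shortest (then alphabetical) example prefix whose next move is undefined and point that move at state 0, else 1, else 2, ...; a target is out if some Accept/Reject pair would then sit in one state with the same input left (inseparable). If every existing state is out, open a new one.
a: 0a undefined. 0a->0: ok.
b: 0b undefined. 0b->0: no, bba/bb meet in 0. Open state 1: 0b->1.
c: 0c undefined. 0c->0: no, aca/cc meet in 0. 0c->1: ok.
bb: 1b undefined. 1b->0: no, cba/bb meet in 0. 1b->1: ok.
ca: 1a undefined. 1a->0: ok.
cc: 1c undefined. 1c->0: no, abcba/cc meet in 0. 1c->1: ok.
All examples now run through 2 states with every (state, symbol) defined. Accept strings end in {0}, Reject strings end in {1}; accept={0}.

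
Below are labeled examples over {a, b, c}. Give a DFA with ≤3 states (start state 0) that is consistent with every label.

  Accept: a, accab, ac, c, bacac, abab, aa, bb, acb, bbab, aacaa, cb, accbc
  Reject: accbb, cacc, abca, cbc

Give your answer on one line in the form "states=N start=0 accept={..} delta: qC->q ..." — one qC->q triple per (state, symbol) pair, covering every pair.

states=3 start=0 accept={0,1} delta: 0a->0 0b->0 0c->1 1a->2 1b->1 1c->2 2a->0 2b->2 2c->1

Grow the machine one transition at a time. Run the examples from 0; the earliest place one falls off (shortest prefix, ties alphabetical) gets sent to the lowest-numbered state that keeps every Accept/Reject pair distinguishable — a pair clashes when both reach the same state with identical unread suffix — and to a fresh state only if none does.
a: 0a undefined. 0a->0: ok.
b: 0b undefined. 0b->0: ok.
c: 0c undefined. 0c->0: no, a/accbb meet in 0. Open state 1: 0c->1.
ca: 1a undefined. 1a->0: no, a/abca meet in 0. 1a->1: no, ac/abca meet in 1. Open state 2: 1a->2.
cb: 1b undefined. 1b->0: no, ac/cbc meet in 1. 1b->1: ok.
acc: 1c undefined. 1c->0: no, a/accbb meet in 0. 1c->1: no, ac/accbb meet in 1. 1c->2: ok.
cac: 2c undefined. 2c->0: no, ac/cacc meet in 1. 2c->1: ok.
acca: 2a undefined. 2a->0: ok.
accb: 2b undefined. 2b->0: no, a/accbb meet in 0. 2b->1: no, ac/accbb meet in 1. 2b->2: ok.
All examples now run through 3 states with every (state, symbol) defined. Accept strings end in {0,1}, Reject strings end in {2}; accept={0,1}.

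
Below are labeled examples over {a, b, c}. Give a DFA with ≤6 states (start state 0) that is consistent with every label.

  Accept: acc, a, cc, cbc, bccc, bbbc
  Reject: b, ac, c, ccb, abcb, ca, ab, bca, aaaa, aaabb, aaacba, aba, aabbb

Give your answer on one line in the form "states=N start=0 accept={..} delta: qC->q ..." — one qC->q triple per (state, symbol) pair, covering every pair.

states=3 start=0 accept={1} delta: 0a->1 0b->2 0c->2 1a->0 1b->2 1c->2 2a->0 2b->2 2c->1

State merging on the prefix tree: take the shortest (then alphabetical) example prefix whose next move is undefined and point that move at state 0, else 1, else 2, ...; a target is out if some Accept/Reject pair would then sit in one state with the same input left (inseparable). If every existing state is out, open a new one.
a: 0a undefined. 0a->0: no, a/aaaa meet in 0. Open state 1: 0a->1.
b: 0b undefined. 0b->0: no, bbbc/c meet in 0 with "c" left. 0b->1: no, a/b meet in 1. Open state 2: 0b->2.
c: 0c undefined. 0c->0: no, a/ca meet in 1. 0c->1: no, a/c meet in 1. 0c->2: ok.
aa: 1a undefined. 1a->0: ok.
ab: 1b undefined. 1b->0: no, a/aba meet in 1. 1b->1: no, a/ab meet in 1. 1b->2: ok.
ac: 1c undefined. 1c->0: no, acc/b meet in 2. 1c->1: no, acc/ac meet in 1. 1c->2: ok.
bb: 2b undefined. 2b->0: no, a/aaacba meet in 1. 2b->1: no, a/aaabb meet in 1. 2b->2: ok.
bc: 2c undefined. 2c->0: no, acc/aaaa meet in 0. 2c->1: ok.
ca: 2a undefined. 2a->0: ok.
All examples now run through 3 states with every (state, symbol) defined. Accept strings end in {1}, Reject strings end in {0,2}; accept={1}.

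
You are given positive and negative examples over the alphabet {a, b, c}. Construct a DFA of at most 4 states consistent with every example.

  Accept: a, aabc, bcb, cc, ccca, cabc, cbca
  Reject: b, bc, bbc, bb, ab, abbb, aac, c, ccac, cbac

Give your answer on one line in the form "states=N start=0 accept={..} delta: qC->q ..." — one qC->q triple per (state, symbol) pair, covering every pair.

Grow the machine one transition at a time. Run the examples from 0; the earliest place one falls off (shortest prefix, ties alphabetical) gets sent to the lowest-numbered state that keeps every Accept/Reject pair distinguishable — a pair clashes when both reach the same state with identical unread suffix — and to a fresh state only if none does.
a: 0a undefined. 0a->0: no, aabc/bc meet in 0 with "bc" left. Open state 1: 0a->1.
b: 0b undefined. 0b->0: ok.
c: 0c undefined. 0c->0: no, bcb/b meet in 0. 0c->1: no, a/bc meet in 1. Open state 2: 0c->2.
aa: 1a undefined. 1a->0: no, aabc/bc meet in 2. 1a->1: ok.
ab: 1b undefined. 1b->0: no, aabc/bc meet in 2. 1b->1: no, a/ab meet in 1. 1b->2: ok.
ca: 2a undefined. 2a->0: no, cabc/bc meet in 2. 2a->1: ok.
cb: 2b undefined. 2b->0: no, bcb/b meet in 0. 2b->1: ok.
cc: 2c undefined. 2c->0: no, aabc/b meet in 0. 2c->1: ok.
aac: 1c undefined. 1c->0: ok.
All examples now run through 3 states with every (state, symbol) defined. Accept strings end in {1}, Reject strings end in {0,2}; accept={1}.

states=3 start=0 accept={1} delta: 0a->1 0b->0 0c->2 1a->1 1b->2 1c->0 2a->1 2b->1 2c->1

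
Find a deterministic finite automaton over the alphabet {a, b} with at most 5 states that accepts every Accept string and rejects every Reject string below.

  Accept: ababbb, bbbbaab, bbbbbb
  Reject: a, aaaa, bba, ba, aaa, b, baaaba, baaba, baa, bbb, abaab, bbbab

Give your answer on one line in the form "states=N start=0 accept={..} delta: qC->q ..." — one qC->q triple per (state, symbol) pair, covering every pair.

states=5 start=0 accept={4} delta: 0a->0 0b->1 1a->1 1b->2 2a->0 2b->3 3a->0 3b->4 4a->4 4b->4

Fold the examples into a partial DFA from state 0: repeatedly fix the first undefined (state, symbol) met by the shortest-then-alphabetical prefix, trying targets in increasing order and rejecting any under which an Accept and a Reject string meet in one state with the same remainder; add a state when all current targets are rejected. Accepting states are where Accept strings end.
a: 0a undefined. 0a->0: ok.
b: 0b undefined. 0b->0: no, ababbb/a meet in 0. Open state 1: 0b->1.
ba: 1a undefined. 1a->0: no, ababbb/bbb meet in 1 with "bb" left. 1a->1: ok.
bb: 1b undefined. 1b->0: no, ababbb/a meet in 0. 1b->1: no, ababbb/bba meet in 1. Open state 2: 1b->2.
bba: 2a undefined. 2a->0: ok.
bbb: 2b undefined. 2b->0: no, ababbb/ba meet in 1. 2b->1: no, ababbb/abaab meet in 2. 2b->2: no, ababbb/bbb meet in 2. Open state 3: 2b->3.
bbba: 3a undefined. 3a->0: ok.
bbbb: 3b undefined. 3b->0: no, ababbb/a meet in 0. 3b->1: no, ababbb/ba meet in 1. 3b->2: no, ababbb/abaab meet in 2. 3b->3: no, ababbb/bbb meet in 3. Open state 4: 3b->4.
bbbba: 4a undefined. 4a->0: no, bbbbaab/ba meet in 1. 4a->1: no, bbbbaab/abaab meet in 2. 4a->2: no, bbbbaab/ba meet in 1. 4a->3: no, bbbbaab/ba meet in 1. 4a->4: ok.
bbbbb: 4b undefined. 4b->0: no, bbbbaab/a meet in 0. 4b->1: no, bbbbaab/ba meet in 1. 4b->2: no, bbbbaab/abaab meet in 2. 4b->3: no, bbbbaab/bbb meet in 3. 4b->4: ok.
All examples now run through 5 states with every (state, symbol) defined. Accept strings end in {4}, Reject strings end in {0,1,2,3}; accept={4}.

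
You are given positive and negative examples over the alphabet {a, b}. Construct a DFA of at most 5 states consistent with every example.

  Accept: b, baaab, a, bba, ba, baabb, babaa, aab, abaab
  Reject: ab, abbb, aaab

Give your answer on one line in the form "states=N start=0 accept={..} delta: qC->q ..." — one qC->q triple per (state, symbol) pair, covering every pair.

Fold the examples into a partial DFA from state 0: repeatedly fix the first undefined (state, symbol) met by the shortest-then-alphabetical prefix, trying targets in increasing order and rejecting any under which an Accept and a Reject string meet in one state with the same remainder; add a state when all current targets are rejected. Accepting states are where Accept strings end.
a: 0a undefined. 0a->0: no, b/ab meet in 0 with "b" left. Open state 1: 0a->1.
b: 0b undefined. 0b->0: no, baaab/aaab meet in 1 with "aab" left. 0b->1: ok.
aa: 1a undefined. 1a->0: ok.
ab: 1b undefined. 1b->0: no, ba/ab meet in 0. 1b->1: no, b/ab meet in 1. Open state 2: 1b->2.
aba: 2a undefined. 2a->0: no, abaab/ab meet in 2. 2a->1: ok.
abb: 2b undefined. 2b->0: no, b/abbb meet in 1. 2b->1: ok.
All examples now run through 3 states with every (state, symbol) defined. Accept strings end in {0,1}, Reject strings end in {2}; accept={0,1}.

states=3 start=0 accept={0,1} delta: 0a->1 0b->1 1a->0 1b->2 2a->1 2b->1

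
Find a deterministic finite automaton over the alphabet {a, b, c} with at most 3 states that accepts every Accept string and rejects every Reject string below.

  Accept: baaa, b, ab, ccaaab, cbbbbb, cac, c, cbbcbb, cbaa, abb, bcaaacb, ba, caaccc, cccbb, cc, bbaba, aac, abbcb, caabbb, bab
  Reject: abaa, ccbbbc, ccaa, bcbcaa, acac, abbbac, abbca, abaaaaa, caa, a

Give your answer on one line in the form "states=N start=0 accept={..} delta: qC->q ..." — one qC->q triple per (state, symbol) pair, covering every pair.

Grow the machine one transition at a time. Run the examples from 0; the earliest place one falls off (shortest prefix, ties alphabetical) gets sent to the lowest-numbered state that keeps every Accept/Reject pair distinguishable — a pair clashes when both reach the same state with identical unread suffix — and to a fresh state only if none does.
a: 0a undefined. 0a->0: no, cac/acac meet in 0 with "cac" left. Open state 1: 0a->1.
b: 0b undefined. 0b->0: no, ba/a meet in 1. 0b->1: no, b/a meet in 1. Open state 2: 0b->2.
c: 0c undefined. 0c->0: ok.
aa: 1a undefined. 1a->0: no, c/ccaa meet in 0. 1a->1: ok.
ab: 1b undefined. 1b->0: ok.
ac: 1c undefined. 1c->0: no, ab/acac meet in 0. 1c->1: no, cac/abaa meet in 1. 1c->2: ok.
ba: 2a undefined. 2a->0: no, baaa/abaa meet in 1. 2a->1: no, baaa/abaa meet in 1. 2a->2: ok.
bb: 2b undefined. 2b->0: no, baaa/abbbac meet in 2. 2b->1: no, baaa/abbbac meet in 2. 2b->2: ok.
bc: 2c undefined. 2c->0: no, ab/ccbbbc meet in 0. 2c->1: ok.
All examples now run through 3 states with every (state, symbol) defined. Accept strings end in {0,2}, Reject strings end in {1}; accept={0,2}.

states=3 start=0 accept={0,2} delta: 0a->1 0b->2 0c->0 1a->1 1b->0 1c->2 2a->2 2b->2 2c->1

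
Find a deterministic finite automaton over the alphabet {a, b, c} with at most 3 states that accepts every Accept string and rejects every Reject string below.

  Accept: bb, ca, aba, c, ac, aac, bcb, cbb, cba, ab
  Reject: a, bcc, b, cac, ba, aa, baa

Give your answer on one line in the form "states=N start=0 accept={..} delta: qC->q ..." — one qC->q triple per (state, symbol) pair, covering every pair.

states=3 start=0 accept={2} delta: 0a->1 0b->1 0c->2 1a->0 1b->2 1c->2 2a->2 2b->2 2c->0

Fold the examples into a partial DFA from state 0: repeatedly fix the first undefined (state, symbol) met by the shortest-then-alphabetical prefix, trying targets in increasing order and rejecting any under which an Accept and a Reject string meet in one state with the same remainder; add a state when all current targets are rejected. Accepting states are where Accept strings end.
a: 0a undefined. 0a->0: no, aba/ba meet in 0 with "ba" left. Open state 1: 0a->1.
b: 0b undefined. 0b->0: no, bb/b meet in 0. 0b->1: ok.
c: 0c undefined. 0c->0: no, ca/a meet in 1. 0c->1: no, ca/ba meet in 1 with "a" left. Open state 2: 0c->2.
aa: 1a undefined. 1a->0: ok.
ab: 1b undefined. 1b->0: no, bb/ba meet in 0. 1b->1: no, bb/a meet in 1. 1b->2: ok.
ac: 1c undefined. 1c->0: no, bb/bcc meet in 2. 1c->1: no, ac/a meet in 1. 1c->2: ok.
ca: 2a undefined. 2a->0: no, bb/cac meet in 2. 2a->1: no, bb/cac meet in 2. 2a->2: ok.
cb: 2b undefined. 2b->0: no, bcb/ba meet in 0. 2b->1: no, bcb/a meet in 1. 2b->2: ok.
bcc: 2c undefined. 2c->0: ok.
All examples now run through 3 states with every (state, symbol) defined. Accept strings end in {2}, Reject strings end in {0,1}; accept={2}.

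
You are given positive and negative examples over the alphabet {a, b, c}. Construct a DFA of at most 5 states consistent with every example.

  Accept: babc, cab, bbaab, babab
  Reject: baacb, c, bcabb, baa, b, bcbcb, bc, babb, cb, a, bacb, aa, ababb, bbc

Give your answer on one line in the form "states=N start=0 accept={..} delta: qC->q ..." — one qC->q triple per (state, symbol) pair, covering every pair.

State merging on the prefix tree: take the shortest (then alphabetical) example prefix whose next move is undefined and point that move at state 0, else 1, else 2, ...; a target is out if some Accept/Reject pair would then sit in one state with the same input left (inseparable). If every existing state is out, open a new one.
a: 0a undefined. 0a->0: ok.
b: 0b undefined. 0b->0: no, babc/c meet in 0 with "c" left. Open state 1: 0b->1.
c: 0c undefined. 0c->0: no, cab/b meet in 1. 0c->1: ok.
ba: 1a undefined. 1a->0: no, babc/bc meet in 1 with "c" left. 1a->1: no, babc/bbc meet in 1 with "bc" left. Open state 2: 1a->2.
bb: 1b undefined. 1b->0: no, bbaab/c meet in 1. 1b->1: ok.
bc: 1c undefined. 1c->0: ok.
baa: 2a undefined. 2a->0: no, bbaab/baacb meet in 1. 2a->1: no, bbaab/baacb meet in 1. 2a->2: ok.
bab: 2b undefined. 2b->0: no, babc/c meet in 1. 2b->1: no, babc/bc meet in 0. 2b->2: no, cab/baa meet in 2. Open state 3: 2b->3.
bac: 2c undefined. 2c->0: ok.
baba: 3a undefined. 3a->0: no, babab/baacb meet in 1. 3a->1: no, babab/baacb meet in 1. 3a->2: ok.
babb: 3b undefined. 3b->0: ok.
babc: 3c undefined. 3c->0: no, babc/bc meet in 0. 3c->1: no, babc/baacb meet in 1. 3c->2: no, babc/baa meet in 2. 3c->3: ok.
All examples now run through 4 states with every (state, symbol) defined. Accept strings end in {3}, Reject strings end in {0,1,2}; accept={3}.

states=4 start=0 accept={3} delta: 0a->0 0b->1 0c->1 1a->2 1b->1 1c->0 2a->2 2b->3 2c->0 3a->2 3b->0 3c->3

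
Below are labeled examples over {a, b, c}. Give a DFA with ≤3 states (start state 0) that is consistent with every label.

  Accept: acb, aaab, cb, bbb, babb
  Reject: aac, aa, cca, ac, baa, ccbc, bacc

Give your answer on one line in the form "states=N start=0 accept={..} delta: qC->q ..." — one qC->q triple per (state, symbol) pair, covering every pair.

Fold the examples into a partial DFA from state 0: repeatedly fix the first undefined (state, symbol) met by the shortest-then-alphabetical prefix, trying targets in increasing order and rejecting any under which an Accept and a Reject string meet in one state with the same remainder; add a state when all current targets are rejected. Accepting states are where Accept strings end.
a: 0a undefined. 0a->0: ok.
b: 0b undefined. 0b->0: no, aaab/aa meet in 0. Open state 1: 0b->1.
c: 0c undefined. 0c->0: ok.
ba: 1a undefined. 1a->0: ok.
bb: 1b undefined. 1b->0: no, babb/aac meet in 0. 1b->1: ok.
ccbc: 1c undefined. 1c->0: ok.
All examples now run through 2 states with every (state, symbol) defined. Accept strings end in {1}, Reject strings end in {0}; accept={1}.

states=2 start=0 accept={1} delta: 0a->0 0b->1 0c->0 1a->0 1b->1 1c->0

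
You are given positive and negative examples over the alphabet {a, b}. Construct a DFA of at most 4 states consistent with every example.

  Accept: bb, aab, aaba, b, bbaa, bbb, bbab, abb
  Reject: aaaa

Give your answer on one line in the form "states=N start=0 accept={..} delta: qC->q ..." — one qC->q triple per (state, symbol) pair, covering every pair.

states=2 start=0 accept={1} delta: 0a->0 0b->1 1a->1 1b->1

Fold the examples into a partial DFA from state 0: repeatedly fix the first undefined (state, symbol) met by the shortest-then-alphabetical prefix, trying targets in increasing order and rejecting any under which an Accept and a Reject string meet in one state with the same remainder; add a state when all current targets are rejected. Accepting states are where Accept strings end.
a: 0a undefined. 0a->0: ok.
b: 0b undefined. 0b->0: no, bb/aaaa meet in 0. Open state 1: 0b->1.
bb: 1b undefined. 1b->0: no, bb/aaaa meet in 0. 1b->1: ok.
bba: 1a undefined. 1a->0: no, aaba/aaaa meet in 0. 1a->1: ok.
All examples now run through 2 states with every (state, symbol) defined. Accept strings end in {1}, Reject strings end in {0}; accept={1}.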